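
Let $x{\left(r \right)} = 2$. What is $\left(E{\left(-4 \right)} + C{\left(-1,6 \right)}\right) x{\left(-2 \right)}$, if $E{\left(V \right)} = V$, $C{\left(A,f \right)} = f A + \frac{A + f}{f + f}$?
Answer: $- \frac{115}{6} \approx -19.167$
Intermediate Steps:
$C{\left(A,f \right)} = A f + \frac{A + f}{2 f}$
$\left(E{\left(-4 \right)} + C{\left(-1,6 \right)}\right) x{\left(-2 \right)} = \left(-4 + \left(\frac{1}{2} - 6 + \frac{1}{2} \left(-1\right) \frac{1}{6}\right)\right) 2 = \left(-4 - \frac{67}{12}\right) 2 = \left(- \frac{115}{12}\right) 2 = - \frac{115}{6}$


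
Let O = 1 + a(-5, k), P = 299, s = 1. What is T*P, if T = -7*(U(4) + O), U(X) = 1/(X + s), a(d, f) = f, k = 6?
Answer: -75348/5 ≈ -15070.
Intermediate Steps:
O = 7 (O = 1 + 6 = 7)
U(X) = 1/(1 + X) (U(X) = 1/(X + 1) = 1/(1 + X))
T = -252/5 (T = -7*(1/(1 + 4) + 7) = -7*(1/5 + 7) = -7*(⅕ + 7) = -7*36/5 = -252/5 ≈ -50.400)
T*P = -252/5*299 = -75348/5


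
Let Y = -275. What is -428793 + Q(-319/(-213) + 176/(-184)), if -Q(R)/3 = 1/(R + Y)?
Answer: -576543904485/1344574 ≈ -4.2879e+5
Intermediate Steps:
Q(R) = -3/(-275 + R) (Q(R) = -3/(R - 275) = -3/(-275 + R))
-428793 + Q(-319/(-213) + 176/(-184)) = -428793 - 3/(-275 + (-319/(-213) + 176/(-184))) = -428793 - 3/(-275 + (-319*(-1/213) + 176*(-1/184))) = -428793 - 3/(-275 + (319/213 - 22/23)) = -428793 - 3/(-275 + 2651/4899) = -428793 - 3/(-1344574/4899) = -428793 - 3*(-4899/1344574) = -428793 + 14697/1344574 = -576543904485/1344574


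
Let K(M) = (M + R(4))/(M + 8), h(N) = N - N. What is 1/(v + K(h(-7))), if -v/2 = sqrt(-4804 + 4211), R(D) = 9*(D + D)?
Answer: 9/2453 + 2*I*sqrt(593)/2453 ≈ 0.003669 + 0.019855*I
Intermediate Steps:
h(N) = 0
R(D) = 18*D (R(D) = 9*(2*D) = 18*D)
K(M) = (72 + M)/(8 + M) (K(M) = (M + 18*4)/(M + 8) = (M + 72)/(8 + M) = (72 + M)/(8 + M))
v = -2*I*sqrt(593) (v = -2*sqrt(-4804 + 4211) = -2*I*sqrt(593) ≈ -48.703*I)
1/(v + K(h(-7))) = 1/(-2*I*sqrt(593) + (72 + 0)/(8 + 0)) = 1/(-2*I*sqrt(593) + 72/8) = 1/(-2*I*sqrt(593) + (1/8)*72) = 1/(-2*I*sqrt(593) + 9) = 1/(9 - 2*I*sqrt(593))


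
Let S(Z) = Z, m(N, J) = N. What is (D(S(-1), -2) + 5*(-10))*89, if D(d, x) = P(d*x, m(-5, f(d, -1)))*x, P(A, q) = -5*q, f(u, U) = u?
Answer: -8900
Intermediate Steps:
D(d, x) = 25*x (D(d, x) = (-5*(-5))*x = 25*x)
(D(S(-1), -2) + 5*(-10))*89 = (25*(-2) + 5*(-10))*89 = (-50 - 50)*89 = -100*89 = -8900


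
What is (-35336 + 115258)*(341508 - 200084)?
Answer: 11302888928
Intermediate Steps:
(-35336 + 115258)*(341508 - 200084) = 79922*141424 = 11302888928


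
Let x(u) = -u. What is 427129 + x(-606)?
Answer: 427735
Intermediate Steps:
427129 + x(-606) = 427129 - 1*(-606) = 427129 + 606 = 427735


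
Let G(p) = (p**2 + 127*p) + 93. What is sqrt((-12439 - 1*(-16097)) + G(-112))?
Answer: sqrt(2071) ≈ 45.508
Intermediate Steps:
G(p) = 93 + p**2 + 127*p
sqrt((-12439 - 1*(-16097)) + G(-112)) = sqrt((-12439 - 1*(-16097)) + (93 + (-112)**2 + 127*(-112))) = sqrt((-12439 + 16097) + (93 + 12544 - 14224)) = sqrt(3658 - 1587) = sqrt(2071)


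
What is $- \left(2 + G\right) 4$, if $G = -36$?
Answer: $136$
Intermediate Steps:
$- \left(2 + G\right) 4 = - \left(2 - 36\right) 4 = - \left(-34\right) 4 = \left(-1\right) \left(-136\right) = 136$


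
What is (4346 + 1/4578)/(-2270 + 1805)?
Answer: -19895989/2128770 ≈ -9.3462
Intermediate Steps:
(4346 + 1/4578)/(-2270 + 1805) = (4346 + 1/4578)/(-465) = (19895989/4578)*(-1/465) = -19895989/2128770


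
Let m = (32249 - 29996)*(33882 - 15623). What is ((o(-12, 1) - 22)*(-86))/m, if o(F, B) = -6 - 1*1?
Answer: 2494/41137527 ≈ 6.0626e-5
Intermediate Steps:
o(F, B) = -7 (o(F, B) = -6 - 1 = -7)
m = 41137527 (m = 2253*18259 = 41137527)
((o(-12, 1) - 22)*(-86))/m = ((-7 - 22)*(-86))/41137527 = -29*(-86)*(1/41137527) = 2494*(1/41137527) = 2494/41137527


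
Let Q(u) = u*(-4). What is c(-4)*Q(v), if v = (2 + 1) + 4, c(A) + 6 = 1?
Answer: 140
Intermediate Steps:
c(A) = -5 (c(A) = -6 + 1 = -5)
v = 7 (v = 3 + 4 = 7)
Q(u) = -4*u
c(-4)*Q(v) = -(-20)*7 = -5*(-28) = 140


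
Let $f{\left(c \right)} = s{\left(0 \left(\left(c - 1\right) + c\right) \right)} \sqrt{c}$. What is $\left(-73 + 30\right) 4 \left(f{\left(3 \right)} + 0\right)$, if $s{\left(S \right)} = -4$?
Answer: $688 \sqrt{3} \approx 1191.7$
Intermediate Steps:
$f{\left(c \right)} = - 4 \sqrt{c}$
$\left(-73 + 30\right) 4 \left(f{\left(3 \right)} + 0\right) = \left(-73 + 30\right) 4 \left(- 4 \sqrt{3} + 0\right) = - 43 \cdot 4 \left(- 4 \sqrt{3}\right) = - 43 \left(- 16 \sqrt{3}\right) = 688 \sqrt{3}$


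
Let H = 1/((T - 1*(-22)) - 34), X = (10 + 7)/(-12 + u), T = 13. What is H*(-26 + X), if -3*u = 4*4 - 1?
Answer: -27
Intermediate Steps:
u = -5 (u = -(4*4 - 1)/3 = -(16 - 1)/3 = -⅓*15 = -5)
X = -1 (X = (10 + 7)/(-12 - 5) = 17/(-17) = 17*(-1/17) = -1)
H = 1 (H = 1/((13 - 1*(-22)) - 34) = 1/((13 + 22) - 34) = 1/(35 - 34) = 1/1 = 1)
H*(-26 + X) = 1*(-26 - 1) = 1*(-27) = -27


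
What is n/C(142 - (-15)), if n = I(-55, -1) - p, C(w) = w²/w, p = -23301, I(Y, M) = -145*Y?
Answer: 31276/157 ≈ 199.21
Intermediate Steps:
C(w) = w
n = 31276 (n = -145*(-55) - 1*(-23301) = 7975 + 23301 = 31276)
n/C(142 - (-15)) = 31276/(142 - (-15)) = 31276/(142 - 1*(-15)) = 31276/(142 + 15) = 31276/157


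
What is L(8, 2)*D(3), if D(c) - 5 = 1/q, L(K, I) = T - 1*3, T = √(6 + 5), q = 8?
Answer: -123/8 + 41*√11/8 ≈ 1.6227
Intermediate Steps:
T = √11 ≈ 3.3166
L(K, I) = -3 + √11 (L(K, I) = √11 - 1*3 = √11 - 3 = -3 + √11)
D(c) = 41/8 (D(c) = 5 + 1/8 = 5 + ⅛ = 41/8)
L(8, 2)*D(3) = (-3 + √11)*(41/8) = -123/8 + 41*√11/8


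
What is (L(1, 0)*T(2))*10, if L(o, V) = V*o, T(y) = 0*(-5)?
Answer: 0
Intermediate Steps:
T(y) = 0
(L(1, 0)*T(2))*10 = ((0*1)*0)*10 = (0*0)*10 = 0*10 = 0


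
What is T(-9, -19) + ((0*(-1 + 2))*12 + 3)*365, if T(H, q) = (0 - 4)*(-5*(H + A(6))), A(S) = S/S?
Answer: 935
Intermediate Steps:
A(S) = 1
T(H, q) = 20 + 20*H (T(H, q) = (0 - 4)*(-5*(H + 1)) = -(-20)*(1 + H) = -4*(-5 - 5*H) = 20 + 20*H)
T(-9, -19) + ((0*(-1 + 2))*12 + 3)*365 = (20 + 20*(-9)) + ((0*(-1 + 2))*12 + 3)*365 = (20 - 180) + ((0*1)*12 + 3)*365 = -160 + (0*12 + 3)*365 = -160 + (0 + 3)*365 = -160 + 3*365 = -160 + 1095 = 935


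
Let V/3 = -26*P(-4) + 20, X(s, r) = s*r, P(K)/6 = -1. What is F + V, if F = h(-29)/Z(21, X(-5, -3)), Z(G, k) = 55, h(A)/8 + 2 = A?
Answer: 28792/55 ≈ 523.49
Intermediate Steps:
P(K) = -6 (P(K) = 6*(-1) = -6)
h(A) = -16 + 8*A
X(s, r) = r*s
V = 528 (V = 3*(-26*(-6) + 20) = 3*(156 + 20) = 3*176 = 528)
F = -248/55 (F = (-16 + 8*(-29))/55 = (-16 - 232)*(1/55) = -248*1/55 = -248/55 ≈ -4.5091)
F + V = -248/55 + 528 = 28792/55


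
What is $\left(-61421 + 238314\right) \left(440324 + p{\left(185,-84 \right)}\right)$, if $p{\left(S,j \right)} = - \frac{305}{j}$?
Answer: $\frac{6542833552253}{84} \approx 7.7891 \cdot 10^{10}$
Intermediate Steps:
$\left(-61421 + 238314\right) \left(440324 + p{\left(185,-84 \right)}\right) = \left(-61421 + 238314\right) \left(440324 - \frac{305}{-84}\right) = 176893 \left(440324 - - \frac{305}{84}\right) = 176893 \left(440324 + \frac{305}{84}\right) = 176893 \cdot \frac{36987521}{84} = \frac{6542833552253}{84}$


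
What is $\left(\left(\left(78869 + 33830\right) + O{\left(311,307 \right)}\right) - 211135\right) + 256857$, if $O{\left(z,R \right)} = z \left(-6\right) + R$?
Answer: $156862$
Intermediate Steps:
$O{\left(z,R \right)} = R - 6 z$ ($O{\left(z,R \right)} = - 6 z + R = R - 6 z$)
$\left(\left(\left(78869 + 33830\right) + O{\left(311,307 \right)}\right) - 211135\right) + 256857 = \left(\left(\left(78869 + 33830\right) + \left(307 - 1866\right)\right) - 211135\right) + 256857 = \left(\left(112699 + \left(307 - 1866\right)\right) - 211135\right) + 256857 = \left(\left(112699 - 1559\right) - 211135\right) + 256857 = \left(111140 - 211135\right) + 256857 = -99995 + 256857 = 156862$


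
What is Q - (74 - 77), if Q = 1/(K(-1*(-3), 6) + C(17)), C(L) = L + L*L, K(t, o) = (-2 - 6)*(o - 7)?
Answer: 943/314 ≈ 3.0032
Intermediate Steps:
K(t, o) = 56 - 8*o (K(t, o) = -8*(-7 + o) = 56 - 8*o)
C(L) = L + L²
Q = 1/314 (Q = 1/((56 - 8*6) + 17*(1 + 17)) = 1/((56 - 48) + 17*18) = 1/(8 + 306) = 1/314 ≈ 0.0031847)
Q - (74 - 77) = 1/314 - (74 - 77) = 1/314 - 1*(-3) = 1/314 + 3 = 943/314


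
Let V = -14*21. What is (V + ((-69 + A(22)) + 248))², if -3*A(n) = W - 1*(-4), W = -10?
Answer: 12769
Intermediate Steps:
A(n) = 2 (A(n) = -(-10 - 1*(-4))/3 = -(-10 + 4)/3 = -⅓*(-6) = 2)
V = -294
(V + ((-69 + A(22)) + 248))² = (-294 + ((-69 + 2) + 248))² = (-294 + (-67 + 248))² = (-294 + 181)² = (-113)² = 12769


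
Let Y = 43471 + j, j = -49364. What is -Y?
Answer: 5893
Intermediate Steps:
Y = -5893 (Y = 43471 - 49364 = -5893)
-Y = -1*(-5893) = 5893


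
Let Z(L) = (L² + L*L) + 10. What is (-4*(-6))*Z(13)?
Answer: 8352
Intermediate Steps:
Z(L) = 10 + 2*L² (Z(L) = (L² + L²) + 10 = 2*L² + 10 = 10 + 2*L²)
(-4*(-6))*Z(13) = (-4*(-6))*(10 + 2*13²) = 24*(10 + 2*169) = 24*(10 + 338) = 24*348 = 8352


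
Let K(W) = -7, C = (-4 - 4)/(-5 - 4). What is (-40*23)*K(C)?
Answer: 6440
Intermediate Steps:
C = 8/9 (C = -8/(-9) = -8*(-1/9) = 8/9 ≈ 0.88889)
(-40*23)*K(C) = -40*23*(-7) = -920*(-7) = 6440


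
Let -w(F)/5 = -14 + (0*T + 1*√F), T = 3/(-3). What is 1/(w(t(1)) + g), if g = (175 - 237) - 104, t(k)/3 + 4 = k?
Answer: -32/3147 + 5*I/3147 ≈ -0.010168 + 0.0015888*I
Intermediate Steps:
t(k) = -12 + 3*k
T = -1 (T = 3*(-⅓) = -1)
g = -166 (g = -62 - 104 = -166)
w(F) = 70 - 5*√F (w(F) = -5*(-14 + (0*(-1) + 1*√F)) = -5*(-14 + (0 + √F)) = -5*(-14 + √F) = 70 - 5*√F)
1/(w(t(1)) + g) = 1/((70 - 5*√(-12 + 3*1)) - 166) = 1/((70 - 5*√(-12 + 3)) - 166) = 1/((70 - 15*I) - 166) = 1/(-96 - 15*I) = (-96 + 15*I)/9441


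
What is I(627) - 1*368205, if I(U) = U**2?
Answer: 24924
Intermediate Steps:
I(627) - 1*368205 = 627**2 - 1*368205 = 393129 - 368205 = 24924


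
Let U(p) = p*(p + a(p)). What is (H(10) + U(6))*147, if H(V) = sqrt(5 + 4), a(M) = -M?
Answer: 441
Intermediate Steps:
H(V) = 3 (H(V) = sqrt(9) = 3)
U(p) = 0 (U(p) = p*(p - p) = p*0 = 0)
(H(10) + U(6))*147 = (3 + 0)*147 = 3*147 = 441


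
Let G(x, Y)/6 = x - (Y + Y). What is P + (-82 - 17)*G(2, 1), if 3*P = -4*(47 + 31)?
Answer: -104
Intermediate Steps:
P = -104 (P = (-4*(47 + 31))/3 = (-4*78)/3 = (1/3)*(-312) = -104)
G(x, Y) = -12*Y + 6*x (G(x, Y) = 6*(x - (Y + Y)) = 6*(x - 2*Y) = -12*Y + 6*x)
P + (-82 - 17)*G(2, 1) = -104 + (-82 - 17)*(-12*1 + 6*2) = -104 - 99*(-12 + 12) = -104 - 99*0 = -104 + 0 = -104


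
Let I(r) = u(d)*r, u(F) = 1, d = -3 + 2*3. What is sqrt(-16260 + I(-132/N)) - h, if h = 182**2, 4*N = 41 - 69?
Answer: -33124 + 6*I*sqrt(22106)/7 ≈ -33124.0 + 127.44*I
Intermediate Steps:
N = -7 (N = (41 - 69)/4 = (1/4)*(-28) = -7)
d = 3 (d = -3 + 6 = 3)
h = 33124
I(r) = r (I(r) = 1*r = r)
sqrt(-16260 + I(-132/N)) - h = sqrt(-16260 - 132/(-7)) - 1*33124 = sqrt(-16260 - 132*(-1/7)) - 33124 = sqrt(-16260 + 132/7) - 33124 = sqrt(-113688/7) - 33124 = 6*I*sqrt(22106)/7 - 33124 = -33124 + 6*I*sqrt(22106)/7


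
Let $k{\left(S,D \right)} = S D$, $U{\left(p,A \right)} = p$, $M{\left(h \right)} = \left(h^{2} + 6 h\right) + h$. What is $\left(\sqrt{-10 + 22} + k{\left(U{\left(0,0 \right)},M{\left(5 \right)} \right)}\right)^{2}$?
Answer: $12$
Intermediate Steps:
$M{\left(h \right)} = h^{2} + 7 h$
$k{\left(S,D \right)} = D S$
$\left(\sqrt{-10 + 22} + k{\left(U{\left(0,0 \right)},M{\left(5 \right)} \right)}\right)^{2} = \left(\sqrt{-10 + 22} + 5 \left(7 + 5\right) 0\right)^{2} = \left(\sqrt{12} + 5 \cdot 12 \cdot 0\right)^{2} = \left(2 \sqrt{3} + 60 \cdot 0\right)^{2} = \left(2 \sqrt{3} + 0\right)^{2} = \left(2 \sqrt{3}\right)^{2} = 12$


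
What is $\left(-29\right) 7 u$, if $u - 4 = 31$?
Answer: $-7105$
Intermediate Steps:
$u = 35$ ($u = 4 + 31 = 35$)
$\left(-29\right) 7 u = \left(-29\right) 7 \cdot 35 = \left(-203\right) 35 = -7105$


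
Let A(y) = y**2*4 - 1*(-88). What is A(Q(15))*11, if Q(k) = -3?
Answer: 1364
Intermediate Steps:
A(y) = 88 + 4*y**2 (A(y) = 4*y**2 + 88 = 88 + 4*y**2)
A(Q(15))*11 = (88 + 4*(-3)**2)*11 = (88 + 4*9)*11 = (88 + 36)*11 = 124*11 = 1364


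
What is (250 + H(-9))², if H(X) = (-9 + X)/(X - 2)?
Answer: 7661824/121 ≈ 63321.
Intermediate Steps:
H(X) = (-9 + X)/(-2 + X)
(250 + H(-9))² = (250 + (-9 - 9)/(-2 - 9))² = (250 - 18/(-11))² = (250 - 1/11*(-18))² = (250 + 18/11)² = (2768/11)² = 7661824/121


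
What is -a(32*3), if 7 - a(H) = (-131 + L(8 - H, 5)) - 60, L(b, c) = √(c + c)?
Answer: -198 + √10 ≈ -194.84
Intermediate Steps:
L(b, c) = √2*√c (L(b, c) = √(2*c) = √2*√c)
a(H) = 198 - √10 (a(H) = 7 - ((-131 + √2*√5) - 60) = 7 - ((-131 + √10) - 60) = 7 - (-191 + √10) = 7 + (191 - √10) = 198 - √10)
-a(32*3) = -(198 - √10) = -198 + √10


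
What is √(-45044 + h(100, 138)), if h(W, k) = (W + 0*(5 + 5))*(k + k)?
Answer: 14*I*√89 ≈ 132.08*I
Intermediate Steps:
h(W, k) = 2*W*k (h(W, k) = (W + 0*10)*(2*k) = (W + 0)*(2*k) = W*(2*k) = 2*W*k)
√(-45044 + h(100, 138)) = √(-45044 + 2*100*138) = √(-45044 + 27600) = √(-17444) = 14*I*√89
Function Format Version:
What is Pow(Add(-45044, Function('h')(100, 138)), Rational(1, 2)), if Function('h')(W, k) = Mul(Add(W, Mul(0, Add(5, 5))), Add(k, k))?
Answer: Mul(14, I, Pow(89, Rational(1, 2))) ≈ Mul(132.08, I)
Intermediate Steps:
Function('h')(W, k) = Mul(2, W, k) (Function('h')(W, k) = Mul(Add(W, Mul(0, 10)), Mul(2, k)) = Mul(Add(W, 0), Mul(2, k)) = Mul(W, Mul(2, k)) = Mul(2, W, k))
Pow(Add(-45044, Function('h')(100, 138)), Rational(1, 2)) = Pow(Add(-45044, Mul(2, 100, 138)), Rational(1, 2)) = Pow(Add(-45044, 27600), Rational(1, 2)) = Pow(-17444, Rational(1, 2)) = Mul(14, I, Pow(89, Rational(1, 2)))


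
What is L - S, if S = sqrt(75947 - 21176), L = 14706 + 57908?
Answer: 72614 - sqrt(54771) ≈ 72380.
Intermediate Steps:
L = 72614
S = sqrt(54771) ≈ 234.03
L - S = 72614 - sqrt(54771)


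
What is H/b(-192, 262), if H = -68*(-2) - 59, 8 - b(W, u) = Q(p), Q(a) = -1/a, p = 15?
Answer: 105/11 ≈ 9.5455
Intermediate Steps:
b(W, u) = 121/15 (b(W, u) = 8 - (-1)/15 = 8 - 1*(-1/15) = 8 + 1/15 = 121/15)
H = 77 (H = 136 - 59 = 77)
H/b(-192, 262) = 77/(121/15) = 77*(15/121) = 105/11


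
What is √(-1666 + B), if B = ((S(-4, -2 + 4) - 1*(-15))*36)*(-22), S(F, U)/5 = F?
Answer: √2294 ≈ 47.896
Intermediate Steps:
S(F, U) = 5*F
B = 3960 (B = ((5*(-4) - 1*(-15))*36)*(-22) = ((-20 + 15)*36)*(-22) = -5*36*(-22) = -180*(-22) = 3960)
√(-1666 + B) = √(-1666 + 3960) = √2294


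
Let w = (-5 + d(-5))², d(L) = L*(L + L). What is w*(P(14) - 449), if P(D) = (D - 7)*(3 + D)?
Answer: -668250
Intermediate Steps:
P(D) = (-7 + D)*(3 + D)
d(L) = 2*L² (d(L) = L*(2*L) = 2*L²)
w = 2025 (w = (-5 + 2*(-5)²)² = (-5 + 2*25)² = (-5 + 50)² = 45² = 2025)
w*(P(14) - 449) = 2025*((-21 + 14² - 4*14) - 449) = 2025*((-21 + 196 - 56) - 449) = 2025*(119 - 449) = 2025*(-330) = -668250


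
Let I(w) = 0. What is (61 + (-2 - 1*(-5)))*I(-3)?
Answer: 0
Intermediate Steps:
(61 + (-2 - 1*(-5)))*I(-3) = (61 + (-2 - 1*(-5)))*0 = (61 + (-2 + 5))*0 = (61 + 3)*0 = 64*0 = 0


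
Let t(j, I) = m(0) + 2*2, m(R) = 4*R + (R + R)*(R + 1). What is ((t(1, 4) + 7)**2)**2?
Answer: 14641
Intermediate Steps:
m(R) = 4*R + 2*R*(1 + R) (m(R) = 4*R + (2*R)*(1 + R) = 4*R + 2*R*(1 + R))
t(j, I) = 4 (t(j, I) = 2*0*(3 + 0) + 2*2 = 2*0*3 + 4 = 0 + 4 = 4)
((t(1, 4) + 7)**2)**2 = ((4 + 7)**2)**2 = (11**2)**2 = 121**2 = 14641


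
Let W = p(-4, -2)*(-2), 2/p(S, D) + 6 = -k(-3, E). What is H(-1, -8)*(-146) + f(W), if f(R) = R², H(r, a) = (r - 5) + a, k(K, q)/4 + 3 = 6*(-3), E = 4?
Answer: 3108928/1521 ≈ 2044.0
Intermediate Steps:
k(K, q) = -84 (k(K, q) = -12 + 4*(6*(-3)) = -12 + 4*(-18) = -12 - 72 = -84)
H(r, a) = -5 + a + r (H(r, a) = (-5 + r) + a = -5 + a + r)
p(S, D) = 1/39 (p(S, D) = 2/(-6 - 1*(-84)) = 2/(-6 + 84) = 2/78 = 2*(1/78) = 1/39)
W = -2/39 (W = (1/39)*(-2) = -2/39 ≈ -0.051282)
H(-1, -8)*(-146) + f(W) = (-5 - 8 - 1)*(-146) + (-2/39)² = -14*(-146) + 4/1521 = 2044 + 4/1521 = 3108928/1521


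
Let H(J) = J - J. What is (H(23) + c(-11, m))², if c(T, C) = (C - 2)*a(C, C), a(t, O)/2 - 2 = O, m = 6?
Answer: 4096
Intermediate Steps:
a(t, O) = 4 + 2*O
H(J) = 0
c(T, C) = (-2 + C)*(4 + 2*C) (c(T, C) = (C - 2)*(4 + 2*C) = (-2 + C)*(4 + 2*C))
(H(23) + c(-11, m))² = (0 + (-8 + 2*6²))² = (0 + (-8 + 2*36))² = (0 + (-8 + 72))² = (0 + 64)² = 64² = 4096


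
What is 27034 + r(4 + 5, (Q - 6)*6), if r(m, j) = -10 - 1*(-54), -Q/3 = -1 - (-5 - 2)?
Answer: 27078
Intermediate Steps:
Q = -18 (Q = -3*(-1 - (-5 - 2)) = -3*(-1 - 1*(-7)) = -3*(-1 + 7) = -3*6 = -18)
r(m, j) = 44 (r(m, j) = -10 + 54 = 44)
27034 + r(4 + 5, (Q - 6)*6) = 27034 + 44 = 27078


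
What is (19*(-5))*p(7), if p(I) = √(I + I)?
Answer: -95*√14 ≈ -355.46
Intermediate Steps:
p(I) = √2*√I (p(I) = √(2*I) = √2*√I)
(19*(-5))*p(7) = (19*(-5))*(√2*√7) = -95*√14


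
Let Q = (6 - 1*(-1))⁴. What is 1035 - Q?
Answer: -1366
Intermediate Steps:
Q = 2401 (Q = (6 + 1)⁴ = 7⁴ = 2401)
1035 - Q = 1035 - 1*2401 = 1035 - 2401 = -1366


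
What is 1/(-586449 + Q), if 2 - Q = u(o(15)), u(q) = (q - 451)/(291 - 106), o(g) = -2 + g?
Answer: -185/108492257 ≈ -1.7052e-6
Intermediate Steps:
u(q) = -451/185 + q/185 (u(q) = (-451 + q)/185 = (-451 + q)*(1/185) = -451/185 + q/185)
Q = 808/185 (Q = 2 - (-451/185 + (-2 + 15)/185) = 2 - (-451/185 + (1/185)*13) = 2 - (-451/185 + 13/185) = 2 - 1*(-438/185) = 2 + 438/185 = 808/185 ≈ 4.3676)
1/(-586449 + Q) = 1/(-586449 + 808/185) = 1/(-108492257/185) = -185/108492257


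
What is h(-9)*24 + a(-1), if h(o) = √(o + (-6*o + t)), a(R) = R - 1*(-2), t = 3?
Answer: 1 + 96*√3 ≈ 167.28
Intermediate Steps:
a(R) = 2 + R (a(R) = R + 2 = 2 + R)
h(o) = √(3 - 5*o) (h(o) = √(o + (-6*o + 3)) = √(o + (3 - 6*o)) = √(3 - 5*o))
h(-9)*24 + a(-1) = √(3 - 5*(-9))*24 + (2 - 1) = √(3 + 45)*24 + 1 = √48*24 + 1 = (4*√3)*24 + 1 = 96*√3 + 1 = 1 + 96*√3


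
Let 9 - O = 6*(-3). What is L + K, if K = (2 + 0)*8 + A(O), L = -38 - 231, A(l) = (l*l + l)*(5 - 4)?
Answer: 503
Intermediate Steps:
O = 27 (O = 9 - 6*(-3) = 9 - 1*(-18) = 9 + 18 = 27)
A(l) = l + l² (A(l) = (l² + l)*1 = (l + l²)*1 = l + l²)
L = -269
K = 772 (K = (2 + 0)*8 + 27*(1 + 27) = 2*8 + 27*28 = 16 + 756 = 772)
L + K = -269 + 772 = 503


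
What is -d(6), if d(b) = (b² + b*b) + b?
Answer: -78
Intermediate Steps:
d(b) = b + 2*b² (d(b) = (b² + b²) + b = 2*b² + b = b + 2*b²)
-d(6) = -6*(1 + 2*6) = -6*(1 + 12) = -6*13 = -1*78 = -78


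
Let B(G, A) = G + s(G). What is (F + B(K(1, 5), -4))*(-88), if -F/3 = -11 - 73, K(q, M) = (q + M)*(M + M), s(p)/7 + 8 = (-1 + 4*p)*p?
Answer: -8855968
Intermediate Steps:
s(p) = -56 + 7*p*(-1 + 4*p) (s(p) = -56 + 7*((-1 + 4*p)*p) = -56 + 7*(p*(-1 + 4*p)) = -56 + 7*p*(-1 + 4*p))
K(q, M) = 2*M*(M + q) (K(q, M) = (M + q)*(2*M) = 2*M*(M + q))
B(G, A) = -56 - 6*G + 28*G² (B(G, A) = G + (-56 - 7*G + 28*G²) = -56 - 6*G + 28*G²)
F = 252 (F = -3*(-11 - 73) = -3*(-84) = 252)
(F + B(K(1, 5), -4))*(-88) = (252 + (-56 - 12*5*(5 + 1) + 28*(2*5*(5 + 1))²))*(-88) = (252 + (-56 - 12*5*6 + 28*(2*5*6)²))*(-88) = (252 + (-56 - 6*60 + 28*60²))*(-88) = (252 + (-56 - 360 + 28*3600))*(-88) = (252 + (-56 - 360 + 100800))*(-88) = (252 + 100384)*(-88) = 100636*(-88) = -8855968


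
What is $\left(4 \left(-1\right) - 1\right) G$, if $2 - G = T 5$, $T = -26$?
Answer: $-660$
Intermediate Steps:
$G = 132$ ($G = 2 - \left(-26\right) 5 = 2 - -130 = 2 + 130 = 132$)
$\left(4 \left(-1\right) - 1\right) G = \left(4 \left(-1\right) - 1\right) 132 = \left(-4 - 1\right) 132 = \left(-5\right) 132 = -660$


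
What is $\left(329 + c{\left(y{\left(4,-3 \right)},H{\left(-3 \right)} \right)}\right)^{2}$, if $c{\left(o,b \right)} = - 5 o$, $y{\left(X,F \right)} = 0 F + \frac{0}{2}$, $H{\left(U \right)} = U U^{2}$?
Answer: $108241$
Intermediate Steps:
$H{\left(U \right)} = U^{3}$
$y{\left(X,F \right)} = 0$ ($y{\left(X,F \right)} = 0 + 0 \cdot \frac{1}{2} = 0 + 0 = 0$)
$\left(329 + c{\left(y{\left(4,-3 \right)},H{\left(-3 \right)} \right)}\right)^{2} = \left(329 - 0\right)^{2} = \left(329 + 0\right)^{2} = 329^{2} = 108241$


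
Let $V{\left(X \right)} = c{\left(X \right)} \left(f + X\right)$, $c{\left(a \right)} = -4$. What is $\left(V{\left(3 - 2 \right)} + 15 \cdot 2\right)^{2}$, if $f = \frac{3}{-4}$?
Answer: $841$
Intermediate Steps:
$f = - \frac{3}{4}$ ($f = 3 \left(- \frac{1}{4}\right) = - \frac{3}{4} \approx -0.75$)
$V{\left(X \right)} = 3 - 4 X$ ($V{\left(X \right)} = - 4 \left(- \frac{3}{4} + X\right) = 3 - 4 X$)
$\left(V{\left(3 - 2 \right)} + 15 \cdot 2\right)^{2} = \left(\left(3 - 4 \left(3 - 2\right)\right) + 15 \cdot 2\right)^{2} = \left(\left(3 - 4 \left(3 - 2\right)\right) + 30\right)^{2} = \left(\left(3 - 4\right) + 30\right)^{2} = \left(-1 + 30\right)^{2} = 29^{2} = 841$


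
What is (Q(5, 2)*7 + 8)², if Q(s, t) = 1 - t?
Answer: 1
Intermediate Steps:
(Q(5, 2)*7 + 8)² = ((1 - 1*2)*7 + 8)² = ((1 - 2)*7 + 8)² = (-1*7 + 8)² = (-7 + 8)² = 1² = 1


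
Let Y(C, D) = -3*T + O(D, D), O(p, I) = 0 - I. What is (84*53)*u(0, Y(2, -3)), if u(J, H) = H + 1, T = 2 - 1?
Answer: 4452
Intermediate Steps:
O(p, I) = -I
T = 1
Y(C, D) = -3 - D (Y(C, D) = -3*1 - D = -3 - D)
u(J, H) = 1 + H
(84*53)*u(0, Y(2, -3)) = (84*53)*(1 + (-3 - 1*(-3))) = 4452*(1 + (-3 + 3)) = 4452*(1 + 0) = 4452*1 = 4452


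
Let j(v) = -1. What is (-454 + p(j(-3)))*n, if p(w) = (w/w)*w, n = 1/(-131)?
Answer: 455/131 ≈ 3.4733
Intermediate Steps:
n = -1/131 ≈ -0.0076336
p(w) = w (p(w) = 1*w = w)
(-454 + p(j(-3)))*n = (-454 - 1)*(-1/131) = -455*(-1/131) = 455/131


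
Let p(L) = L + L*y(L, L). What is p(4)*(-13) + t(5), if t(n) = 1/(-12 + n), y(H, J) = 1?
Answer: -729/7 ≈ -104.14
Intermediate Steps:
p(L) = 2*L (p(L) = L + L*1 = L + L = 2*L)
p(4)*(-13) + t(5) = (2*4)*(-13) + 1/(-12 + 5) = 8*(-13) + 1/(-7) = -104 - 1/7 = -729/7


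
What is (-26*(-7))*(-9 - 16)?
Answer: -4550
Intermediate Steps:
(-26*(-7))*(-9 - 16) = 182*(-25) = -4550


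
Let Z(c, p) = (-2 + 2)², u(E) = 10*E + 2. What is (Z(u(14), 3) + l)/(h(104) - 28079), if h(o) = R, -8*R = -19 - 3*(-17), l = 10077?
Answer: -3359/9361 ≈ -0.35883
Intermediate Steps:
R = -4 (R = -(-19 - 3*(-17))/8 = -(-19 - 1*(-51))/8 = -(-19 + 51)/8 = -⅛*32 = -4)
h(o) = -4
u(E) = 2 + 10*E
Z(c, p) = 0 (Z(c, p) = 0² = 0)
(Z(u(14), 3) + l)/(h(104) - 28079) = (0 + 10077)/(-4 - 28079) = 10077/(-28083) = 10077*(-1/28083) = -3359/9361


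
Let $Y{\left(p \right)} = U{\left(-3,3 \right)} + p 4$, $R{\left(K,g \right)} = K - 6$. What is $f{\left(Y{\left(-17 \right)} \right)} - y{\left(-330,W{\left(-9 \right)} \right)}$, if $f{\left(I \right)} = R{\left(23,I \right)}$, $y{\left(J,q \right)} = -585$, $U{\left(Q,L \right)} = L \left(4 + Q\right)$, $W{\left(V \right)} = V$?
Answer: $602$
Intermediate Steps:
$R{\left(K,g \right)} = -6 + K$
$Y{\left(p \right)} = 3 + 4 p$ ($Y{\left(p \right)} = 3 \left(4 - 3\right) + p 4 = 3 \cdot 1 + 4 p = 3 + 4 p$)
$f{\left(I \right)} = 17$ ($f{\left(I \right)} = -6 + 23 = 17$)
$f{\left(Y{\left(-17 \right)} \right)} - y{\left(-330,W{\left(-9 \right)} \right)} = 17 - -585 = 17 + 585 = 602$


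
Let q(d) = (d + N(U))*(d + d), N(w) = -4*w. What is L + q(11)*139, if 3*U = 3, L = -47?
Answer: 21359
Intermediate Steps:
U = 1 (U = (⅓)*3 = 1)
q(d) = 2*d*(-4 + d) (q(d) = (d - 4*1)*(d + d) = (d - 4)*(2*d) = (-4 + d)*(2*d) = 2*d*(-4 + d))
L + q(11)*139 = -47 + (2*11*(-4 + 11))*139 = -47 + (2*11*7)*139 = -47 + 154*139 = -47 + 21406 = 21359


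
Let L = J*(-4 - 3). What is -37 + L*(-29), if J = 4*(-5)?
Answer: -4097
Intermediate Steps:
J = -20
L = 140 (L = -20*(-4 - 3) = -20*(-7) = 140)
-37 + L*(-29) = -37 + 140*(-29) = -37 - 4060 = -4097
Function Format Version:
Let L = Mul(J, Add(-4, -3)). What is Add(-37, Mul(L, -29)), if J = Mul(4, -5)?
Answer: -4097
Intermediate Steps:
J = -20
L = 140 (L = Mul(-20, Add(-4, -3)) = Mul(-20, -7) = 140)
Add(-37, Mul(L, -29)) = Add(-37, Mul(140, -29)) = Add(-37, -4060) = -4097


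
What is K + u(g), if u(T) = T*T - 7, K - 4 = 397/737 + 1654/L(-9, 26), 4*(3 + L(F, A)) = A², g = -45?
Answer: 124330212/61171 ≈ 2032.5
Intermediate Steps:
L(F, A) = -3 + A²/4
K = 887134/61171 (K = 4 + (397/737 + 1654/(-3 + (¼)*26²)) = 4 + (397*(1/737) + 1654/(-3 + (¼)*676)) = 4 + (397/737 + 1654/(-3 + 169)) = 4 + (397/737 + 1654/166) = 4 + (397/737 + 1654*(1/166)) = 4 + (397/737 + 827/83) = 4 + 642450/61171 = 887134/61171 ≈ 14.503)
u(T) = -7 + T² (u(T) = T² - 7 = -7 + T²)
K + u(g) = 887134/61171 + (-7 + (-45)²) = 887134/61171 + (-7 + 2025) = 887134/61171 + 2018 = 124330212/61171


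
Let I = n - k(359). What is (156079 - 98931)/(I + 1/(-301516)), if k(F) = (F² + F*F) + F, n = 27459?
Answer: -17231036368/69548283593 ≈ -0.24776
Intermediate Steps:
k(F) = F + 2*F² (k(F) = (F² + F²) + F = 2*F² + F = F + 2*F²)
I = -230662 (I = 27459 - 359*(1 + 2*359) = 27459 - 359*(1 + 718) = 27459 - 359*719 = 27459 - 1*258121 = 27459 - 258121 = -230662)
(156079 - 98931)/(I + 1/(-301516)) = (156079 - 98931)/(-230662 + 1/(-301516)) = 57148/(-230662 - 1/301516) = 57148/(-69548283593/301516) = 57148*(-301516/69548283593) = -17231036368/69548283593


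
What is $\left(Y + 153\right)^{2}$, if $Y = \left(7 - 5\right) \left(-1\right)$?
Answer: $22801$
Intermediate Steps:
$Y = -2$ ($Y = 2 \left(-1\right) = -2$)
$\left(Y + 153\right)^{2} = \left(-2 + 153\right)^{2} = 151^{2} = 22801$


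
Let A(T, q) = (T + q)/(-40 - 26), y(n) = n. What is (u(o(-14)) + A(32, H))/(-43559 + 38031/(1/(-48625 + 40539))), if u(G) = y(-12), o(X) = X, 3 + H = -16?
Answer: 161/4059821370 ≈ 3.9657e-8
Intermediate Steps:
H = -19 (H = -3 - 16 = -19)
u(G) = -12
A(T, q) = -T/66 - q/66 (A(T, q) = (T + q)/(-66) = (T + q)*(-1/66) = -T/66 - q/66)
(u(o(-14)) + A(32, H))/(-43559 + 38031/(1/(-48625 + 40539))) = (-12 + (-1/66*32 - 1/66*(-19)))/(-43559 + 38031/(1/(-48625 + 40539))) = (-12 + (-16/33 + 19/66))/(-43559 + 38031/(1/(-8086))) = (-12 - 13/66)/(-43559 + 38031/(-1/8086)) = -805/(66*(-43559 + 38031*(-8086))) = -805/(66*(-43559 - 307518666)) = -805/66/(-307562225) = -805/66*(-1/307562225) = 161/4059821370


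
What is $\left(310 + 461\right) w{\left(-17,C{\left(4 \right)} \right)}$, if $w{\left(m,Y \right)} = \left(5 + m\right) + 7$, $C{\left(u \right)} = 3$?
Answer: $-3855$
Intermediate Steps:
$w{\left(m,Y \right)} = 12 + m$
$\left(310 + 461\right) w{\left(-17,C{\left(4 \right)} \right)} = \left(310 + 461\right) \left(12 - 17\right) = 771 \left(-5\right) = -3855$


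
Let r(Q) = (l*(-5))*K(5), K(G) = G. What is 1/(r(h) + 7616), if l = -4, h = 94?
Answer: 1/7716 ≈ 0.00012960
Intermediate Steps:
r(Q) = 100 (r(Q) = -4*(-5)*5 = 20*5 = 100)
1/(r(h) + 7616) = 1/(100 + 7616) = 1/7716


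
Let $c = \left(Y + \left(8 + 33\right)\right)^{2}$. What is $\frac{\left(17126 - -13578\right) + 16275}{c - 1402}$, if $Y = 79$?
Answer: $\frac{46979}{12998} \approx 3.6143$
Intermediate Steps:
$c = 14400$ ($c = \left(79 + \left(8 + 33\right)\right)^{2} = \left(79 + 41\right)^{2} = 120^{2} = 14400$)
$\frac{\left(17126 - -13578\right) + 16275}{c - 1402} = \frac{\left(17126 - -13578\right) + 16275}{14400 - 1402} = \frac{\left(17126 + 13578\right) + 16275}{12998} = \left(30704 + 16275\right) \frac{1}{12998} = 46979 \cdot \frac{1}{12998} = \frac{46979}{12998}$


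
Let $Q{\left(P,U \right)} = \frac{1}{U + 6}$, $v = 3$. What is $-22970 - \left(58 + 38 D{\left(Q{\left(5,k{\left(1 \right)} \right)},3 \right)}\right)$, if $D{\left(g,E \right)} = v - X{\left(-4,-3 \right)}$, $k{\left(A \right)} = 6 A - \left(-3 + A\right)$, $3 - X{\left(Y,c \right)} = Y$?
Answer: $-22876$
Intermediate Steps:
$X{\left(Y,c \right)} = 3 - Y$
$k{\left(A \right)} = 3 + 5 A$
$Q{\left(P,U \right)} = \frac{1}{6 + U}$
$D{\left(g,E \right)} = -4$ ($D{\left(g,E \right)} = 3 - \left(3 - -4\right) = 3 - \left(3 + 4\right) = 3 - 7 = -4$)
$-22970 - \left(58 + 38 D{\left(Q{\left(5,k{\left(1 \right)} \right)},3 \right)}\right) = -22970 - -94 = -22970 + \left(-58 + 152\right) = -22970 + 94 = -22876$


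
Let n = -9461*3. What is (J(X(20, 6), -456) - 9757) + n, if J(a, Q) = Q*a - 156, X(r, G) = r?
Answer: -47416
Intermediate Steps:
J(a, Q) = -156 + Q*a
n = -28383
(J(X(20, 6), -456) - 9757) + n = ((-156 - 456*20) - 9757) - 28383 = ((-156 - 9120) - 9757) - 28383 = (-9276 - 9757) - 28383 = -19033 - 28383 = -47416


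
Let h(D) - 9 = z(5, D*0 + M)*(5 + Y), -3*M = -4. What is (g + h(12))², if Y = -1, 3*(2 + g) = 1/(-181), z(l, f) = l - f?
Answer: 138391696/294849 ≈ 469.36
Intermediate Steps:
M = 4/3 (M = -⅓*(-4) = 4/3 ≈ 1.3333)
g = -1087/543 (g = -2 + (⅓)/(-181) = -2 + (⅓)*(-1/181) = -2 - 1/543 = -1087/543 ≈ -2.0018)
h(D) = 71/3 (h(D) = 9 + (5 - (D*0 + 4/3))*(5 - 1) = 9 + (5 - (0 + 4/3))*4 = 9 + (5 - 1*4/3)*4 = 9 + (5 - 4/3)*4 = 9 + (11/3)*4 = 9 + 44/3 = 71/3)
(g + h(12))² = (-1087/543 + 71/3)² = (11764/543)² = 138391696/294849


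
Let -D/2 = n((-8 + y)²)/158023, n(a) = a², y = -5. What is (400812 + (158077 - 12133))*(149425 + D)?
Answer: 12910292262955668/158023 ≈ 8.1699e+10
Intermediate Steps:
D = -57122/158023 (D = -2*((-8 - 5)²)²/158023 = -2*((-13)²)²/158023 = -2*169²/158023 = -57122/158023 ≈ -0.36148)
(400812 + (158077 - 12133))*(149425 + D) = (400812 + (158077 - 12133))*(149425 - 57122/158023) = (400812 + 145944)*(23612529653/158023) = 546756*(23612529653/158023) = 12910292262955668/158023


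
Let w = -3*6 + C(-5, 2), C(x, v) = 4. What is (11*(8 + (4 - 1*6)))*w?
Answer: -924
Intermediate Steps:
w = -14 (w = -3*6 + 4 = -18 + 4 = -14)
(11*(8 + (4 - 1*6)))*w = (11*(8 + (4 - 1*6)))*(-14) = (11*(8 + (4 - 6)))*(-14) = (11*(8 - 2))*(-14) = (11*6)*(-14) = 66*(-14) = -924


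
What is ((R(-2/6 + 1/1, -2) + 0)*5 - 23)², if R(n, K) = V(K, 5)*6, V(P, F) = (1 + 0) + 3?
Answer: 9409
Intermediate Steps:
V(P, F) = 4 (V(P, F) = 1 + 3 = 4)
R(n, K) = 24 (R(n, K) = 4*6 = 24)
((R(-2/6 + 1/1, -2) + 0)*5 - 23)² = ((24 + 0)*5 - 23)² = (24*5 - 23)² = (120 - 23)² = 97² = 9409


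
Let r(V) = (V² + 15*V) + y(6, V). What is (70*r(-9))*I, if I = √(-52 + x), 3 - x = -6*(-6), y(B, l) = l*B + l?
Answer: -8190*I*√85 ≈ -75508.0*I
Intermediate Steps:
y(B, l) = l + B*l (y(B, l) = B*l + l = l + B*l)
x = -33 (x = 3 - (-6)*(-6) = 3 - 1*36 = 3 - 36 = -33)
I = I*√85 (I = √(-52 - 33) = √(-85) = I*√85 ≈ 9.2195*I)
r(V) = V² + 22*V (r(V) = (V² + 15*V) + V*(1 + 6) = (V² + 15*V) + V*7 = (V² + 15*V) + 7*V = V² + 22*V)
(70*r(-9))*I = (70*(-9*(22 - 9)))*(I*√85) = (70*(-9*13))*(I*√85) = (70*(-117))*(I*√85) = -8190*I*√85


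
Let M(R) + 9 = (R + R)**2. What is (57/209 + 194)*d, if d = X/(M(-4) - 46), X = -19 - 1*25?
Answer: -8548/9 ≈ -949.78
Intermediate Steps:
X = -44 (X = -19 - 25 = -44)
M(R) = -9 + 4*R**2 (M(R) = -9 + (R + R)**2 = -9 + (2*R)**2 = -9 + 4*R**2)
d = -44/9 (d = -44/((-9 + 4*(-4)**2) - 46) = -44/((-9 + 4*16) - 46) = -44/((-9 + 64) - 46) = -44/(55 - 46) = -44/9 ≈ -4.8889)
(57/209 + 194)*d = (57/209 + 194)*(-44/9) = (57*(1/209) + 194)*(-44/9) = (3/11 + 194)*(-44/9) = (2137/11)*(-44/9) = -8548/9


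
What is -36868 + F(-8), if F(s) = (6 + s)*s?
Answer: -36852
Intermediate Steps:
F(s) = s*(6 + s)
-36868 + F(-8) = -36868 - 8*(6 - 8) = -36868 - 8*(-2) = -36868 + 16 = -36852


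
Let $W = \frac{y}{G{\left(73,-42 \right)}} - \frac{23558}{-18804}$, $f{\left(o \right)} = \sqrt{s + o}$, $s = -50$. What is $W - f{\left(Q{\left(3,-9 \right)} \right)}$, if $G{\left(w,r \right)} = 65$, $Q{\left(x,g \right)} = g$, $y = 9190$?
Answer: $\frac{17434003}{122226} - i \sqrt{59} \approx 142.64 - 7.6811 i$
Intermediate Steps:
$f{\left(o \right)} = \sqrt{-50 + o}$
$W = \frac{17434003}{122226}$ ($W = \frac{9190}{65} - \frac{23558}{-18804} = 9190 \cdot \frac{1}{65} - - \frac{11779}{9402} = \frac{1838}{13} + \frac{11779}{9402} = \frac{17434003}{122226} \approx 142.64$)
$W - f{\left(Q{\left(3,-9 \right)} \right)} = \frac{17434003}{122226} - \sqrt{-50 - 9} = \frac{17434003}{122226} - \sqrt{-59} = \frac{17434003}{122226} - i \sqrt{59}$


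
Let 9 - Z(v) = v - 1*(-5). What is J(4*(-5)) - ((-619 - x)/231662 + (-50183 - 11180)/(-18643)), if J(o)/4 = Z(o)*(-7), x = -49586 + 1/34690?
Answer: -101205027228128267/149821762163540 ≈ -675.50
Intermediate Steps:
Z(v) = 4 - v (Z(v) = 9 - (v - 1*(-5)) = 9 - (v + 5) = 9 - (5 + v) = 9 + (-5 - v) = 4 - v)
x = -1720138339/34690 (x = -49586 + 1/34690 = -1720138339/34690 ≈ -49586.)
J(o) = -112 + 28*o (J(o) = 4*((4 - o)*(-7)) = 4*(-28 + 7*o) = -112 + 28*o)
J(4*(-5)) - ((-619 - x)/231662 + (-50183 - 11180)/(-18643)) = (-112 + 28*(4*(-5))) - ((-619 - 1*(-1720138339/34690))/231662 + (-50183 - 11180)/(-18643)) = (-112 + 28*(-20)) - ((-619 + 1720138339/34690)*(1/231662) - 61363*(-1/18643)) = (-112 - 560) - ((1698665229/34690)*(1/231662) + 61363/18643) = -672 - (1698665229/8036354780 + 61363/18643) = -672 - 1*524803054229387/149821762163540 = -672 - 524803054229387/149821762163540 = -101205027228128267/149821762163540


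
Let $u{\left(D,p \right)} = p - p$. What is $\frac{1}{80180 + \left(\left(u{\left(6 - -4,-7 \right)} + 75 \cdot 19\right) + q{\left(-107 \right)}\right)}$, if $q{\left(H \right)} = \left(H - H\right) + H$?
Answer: $\frac{1}{81498} \approx 1.227 \cdot 10^{-5}$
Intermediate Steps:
$q{\left(H \right)} = H$ ($q{\left(H \right)} = 0 + H = H$)
$u{\left(D,p \right)} = 0$
$\frac{1}{80180 + \left(\left(u{\left(6 - -4,-7 \right)} + 75 \cdot 19\right) + q{\left(-107 \right)}\right)} = \frac{1}{80180 + \left(\left(0 + 75 \cdot 19\right) - 107\right)} = \frac{1}{80180 + \left(\left(0 + 1425\right) - 107\right)} = \frac{1}{80180 + \left(1425 - 107\right)} = \frac{1}{80180 + 1318} = \frac{1}{81498}$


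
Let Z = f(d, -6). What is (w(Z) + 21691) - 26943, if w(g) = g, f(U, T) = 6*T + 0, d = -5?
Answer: -5288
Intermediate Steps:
f(U, T) = 6*T
Z = -36 (Z = 6*(-6) = -36)
(w(Z) + 21691) - 26943 = (-36 + 21691) - 26943 = 21655 - 26943 = -5288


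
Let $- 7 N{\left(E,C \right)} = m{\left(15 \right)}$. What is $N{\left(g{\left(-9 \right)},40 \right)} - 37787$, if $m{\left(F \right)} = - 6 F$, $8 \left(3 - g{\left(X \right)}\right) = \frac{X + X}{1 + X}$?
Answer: $- \frac{264419}{7} \approx -37774.0$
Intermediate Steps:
$g{\left(X \right)} = 3 - \frac{X}{4 \left(1 + X\right)}$ ($g{\left(X \right)} = 3 - \frac{\left(X + X\right) \frac{1}{1 + X}}{8} = 3 - \frac{2 X \frac{1}{1 + X}}{8} = 3 - \frac{X}{4 \left(1 + X\right)}$)
$N{\left(E,C \right)} = \frac{90}{7}$ ($N{\left(E,C \right)} = - \frac{\left(-6\right) 15}{7} = \left(- \frac{1}{7}\right) \left(-90\right) = \frac{90}{7}$)
$N{\left(g{\left(-9 \right)},40 \right)} - 37787 = \frac{90}{7} - 37787 = - \frac{264419}{7}$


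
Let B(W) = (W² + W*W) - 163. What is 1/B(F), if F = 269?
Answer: 1/144559 ≈ 6.9176e-6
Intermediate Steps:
B(W) = -163 + 2*W² (B(W) = (W² + W²) - 163 = 2*W² - 163 = -163 + 2*W²)
1/B(F) = 1/(-163 + 2*269²) = 1/(-163 + 2*72361) = 1/(-163 + 144722) = 1/144559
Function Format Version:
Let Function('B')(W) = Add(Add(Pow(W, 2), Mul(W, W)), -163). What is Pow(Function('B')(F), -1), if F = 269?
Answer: Rational(1, 144559) ≈ 6.9176e-6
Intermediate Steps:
Function('B')(W) = Add(-163, Mul(2, Pow(W, 2))) (Function('B')(W) = Add(Add(Pow(W, 2), Pow(W, 2)), -163) = Add(Mul(2, Pow(W, 2)), -163) = Add(-163, Mul(2, Pow(W, 2))))
Pow(Function('B')(F), -1) = Pow(Add(-163, Mul(2, Pow(269, 2))), -1) = Pow(Add(-163, Mul(2, 72361)), -1) = Pow(Add(-163, 144722), -1) = Pow(144559, -1) = Rational(1, 144559)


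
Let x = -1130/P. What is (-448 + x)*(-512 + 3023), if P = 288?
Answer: -18156483/16 ≈ -1.1348e+6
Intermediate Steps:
x = -565/144 (x = -1130/288 = -1130*1/288 = -565/144 ≈ -3.9236)
(-448 + x)*(-512 + 3023) = (-448 - 565/144)*(-512 + 3023) = -65077/144*2511 = -18156483/16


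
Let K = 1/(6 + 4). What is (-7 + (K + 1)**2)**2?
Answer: 335241/10000 ≈ 33.524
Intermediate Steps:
K = 1/10 ≈ 0.10000
(-7 + (K + 1)**2)**2 = (-7 + (1/10 + 1)**2)**2 = (-7 + (11/10)**2)**2 = (-7 + 121/100)**2 = (-579/100)**2 = 335241/10000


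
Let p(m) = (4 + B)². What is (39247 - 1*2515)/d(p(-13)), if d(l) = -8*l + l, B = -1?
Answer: -12244/21 ≈ -583.05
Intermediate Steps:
p(m) = 9 (p(m) = (4 - 1)² = 3² = 9)
d(l) = -7*l
(39247 - 1*2515)/d(p(-13)) = (39247 - 1*2515)/((-7*9)) = (39247 - 2515)/(-63) = 36732*(-1/63) = -12244/21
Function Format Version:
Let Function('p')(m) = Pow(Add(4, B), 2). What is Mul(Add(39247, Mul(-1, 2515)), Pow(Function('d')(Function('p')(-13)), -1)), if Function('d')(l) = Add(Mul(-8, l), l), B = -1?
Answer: Rational(-12244, 21) ≈ -583.05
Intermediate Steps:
Function('p')(m) = 9 (Function('p')(m) = Pow(Add(4, -1), 2) = Pow(3, 2) = 9)
Function('d')(l) = Mul(-7, l)
Mul(Add(39247, Mul(-1, 2515)), Pow(Function('d')(Function('p')(-13)), -1)) = Mul(Add(39247, Mul(-1, 2515)), Pow(Mul(-7, 9), -1)) = Mul(Add(39247, -2515), Pow(-63, -1)) = Mul(36732, Rational(-1, 63)) = Rational(-12244, 21)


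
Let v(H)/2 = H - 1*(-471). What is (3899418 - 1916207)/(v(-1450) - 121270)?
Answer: -1983211/123228 ≈ -16.094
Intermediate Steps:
v(H) = 942 + 2*H (v(H) = 2*(H - 1*(-471)) = 2*(H + 471) = 2*(471 + H) = 942 + 2*H)
(3899418 - 1916207)/(v(-1450) - 121270) = (3899418 - 1916207)/((942 + 2*(-1450)) - 121270) = 1983211/((942 - 2900) - 121270) = 1983211/(-1958 - 121270) = 1983211/(-123228) = 1983211*(-1/123228) = -1983211/123228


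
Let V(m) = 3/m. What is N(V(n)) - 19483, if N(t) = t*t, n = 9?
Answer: -175346/9 ≈ -19483.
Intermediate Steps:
N(t) = t²
N(V(n)) - 19483 = (3/9)² - 19483 = (3*(⅑))² - 19483 = (⅓)² - 19483 = ⅑ - 19483 = -175346/9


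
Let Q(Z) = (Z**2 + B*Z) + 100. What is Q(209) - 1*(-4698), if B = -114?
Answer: 24653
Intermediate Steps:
Q(Z) = 100 + Z**2 - 114*Z (Q(Z) = (Z**2 - 114*Z) + 100 = 100 + Z**2 - 114*Z)
Q(209) - 1*(-4698) = (100 + 209**2 - 114*209) - 1*(-4698) = (100 + 43681 - 23826) + 4698 = 19955 + 4698 = 24653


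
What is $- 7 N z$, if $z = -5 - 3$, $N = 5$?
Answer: $280$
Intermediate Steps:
$z = -8$ ($z = -5 - 3 = -8$)
$- 7 N z = \left(-7\right) 5 \left(-8\right) = \left(-35\right) \left(-8\right) = 280$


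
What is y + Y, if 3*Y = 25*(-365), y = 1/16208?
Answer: -147897997/48624 ≈ -3041.7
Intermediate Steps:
y = 1/16208 ≈ 6.1698e-5
Y = -9125/3 (Y = (25*(-365))/3 = (⅓)*(-9125) = -9125/3 ≈ -3041.7)
y + Y = 1/16208 - 9125/3 = -147897997/48624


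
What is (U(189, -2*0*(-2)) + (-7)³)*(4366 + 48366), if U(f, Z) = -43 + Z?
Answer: -20354552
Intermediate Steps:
(U(189, -2*0*(-2)) + (-7)³)*(4366 + 48366) = ((-43 - 2*0*(-2)) + (-7)³)*(4366 + 48366) = ((-43 + 0*(-2)) - 343)*52732 = ((-43 + 0) - 343)*52732 = (-43 - 343)*52732 = -386*52732 = -20354552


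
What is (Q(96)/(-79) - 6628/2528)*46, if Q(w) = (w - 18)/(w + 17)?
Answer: -4320895/35708 ≈ -121.01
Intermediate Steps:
Q(w) = (-18 + w)/(17 + w)
(Q(96)/(-79) - 6628/2528)*46 = (((-18 + 96)/(17 + 96))/(-79) - 6628/2528)*46 = ((78/113)*(-1/79) - 6628*1/2528)*46 = (((1/113)*78)*(-1/79) - 1657/632)*46 = ((78/113)*(-1/79) - 1657/632)*46 = (-78/8927 - 1657/632)*46 = -187865/71416*46 = -4320895/35708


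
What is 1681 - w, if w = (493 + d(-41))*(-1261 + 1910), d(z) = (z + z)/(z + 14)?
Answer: -8646670/27 ≈ -3.2025e+5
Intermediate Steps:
d(z) = 2*z/(14 + z) (d(z) = (2*z)/(14 + z) = 2*z/(14 + z))
w = 8692057/27 (w = (493 + 2*(-41)/(14 - 41))*(-1261 + 1910) = (493 + 2*(-41)/(-27))*649 = (493 + 2*(-41)*(-1/27))*649 = (493 + 82/27)*649 = (13393/27)*649 = 8692057/27 ≈ 3.2193e+5)
1681 - w = 1681 - 1*8692057/27 = 1681 - 8692057/27 = -8646670/27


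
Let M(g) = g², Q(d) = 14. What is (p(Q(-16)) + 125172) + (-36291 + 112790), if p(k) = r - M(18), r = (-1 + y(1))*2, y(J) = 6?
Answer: 201357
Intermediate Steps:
r = 10 (r = (-1 + 6)*2 = 5*2 = 10)
p(k) = -314 (p(k) = 10 - 1*18² = 10 - 1*324 = 10 - 324 = -314)
(p(Q(-16)) + 125172) + (-36291 + 112790) = (-314 + 125172) + (-36291 + 112790) = 124858 + 76499 = 201357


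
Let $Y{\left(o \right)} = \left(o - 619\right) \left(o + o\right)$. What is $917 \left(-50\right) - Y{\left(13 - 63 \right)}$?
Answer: $-112750$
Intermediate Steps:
$Y{\left(o \right)} = 2 o \left(-619 + o\right)$ ($Y{\left(o \right)} = \left(-619 + o\right) 2 o = 2 o \left(-619 + o\right)$)
$917 \left(-50\right) - Y{\left(13 - 63 \right)} = 917 \left(-50\right) - 2 \left(13 - 63\right) \left(-619 + \left(13 - 63\right)\right) = -45850 - 2 \left(13 - 63\right) \left(-619 + \left(13 - 63\right)\right) = -45850 - 2 \left(-50\right) \left(-619 - 50\right) = -45850 - 2 \left(-50\right) \left(-669\right) = -45850 - 66900 = -112750$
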